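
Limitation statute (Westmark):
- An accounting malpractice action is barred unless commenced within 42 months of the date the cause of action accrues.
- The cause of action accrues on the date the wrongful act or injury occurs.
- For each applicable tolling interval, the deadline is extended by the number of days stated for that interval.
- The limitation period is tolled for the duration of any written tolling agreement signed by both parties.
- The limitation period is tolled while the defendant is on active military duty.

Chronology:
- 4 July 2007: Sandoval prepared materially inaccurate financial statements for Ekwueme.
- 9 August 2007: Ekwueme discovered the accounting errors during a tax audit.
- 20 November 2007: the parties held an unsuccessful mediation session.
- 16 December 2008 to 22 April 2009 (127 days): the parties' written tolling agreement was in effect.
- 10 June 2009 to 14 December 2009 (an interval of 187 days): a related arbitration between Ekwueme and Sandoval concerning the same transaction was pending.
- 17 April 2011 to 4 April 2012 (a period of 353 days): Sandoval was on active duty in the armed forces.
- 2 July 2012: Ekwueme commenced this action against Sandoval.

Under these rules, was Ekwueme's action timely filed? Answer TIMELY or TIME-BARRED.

TIME-BARRED

Because the rule ties accrual to occurrence, the claim accrued on 4 July 2007, not on the 9 August 2007 discovery date.
Adding the 42 months base period to 4 July 2007 gives a deadline of 4 January 2011, before any tolling.
The period was tolled for 127 days by the written tolling agreement (16 December 2008 to 22 April 2009), pushing the deadline to 11 May 2011.
Because the defendant's active military service ran from 17 April 2011 to 4 April 2012, the deadline is extended by 353 days to 28 April 2012.
No stated provision tolls the period for a pending arbitration, so the interval from 10 June 2009 to 14 December 2009 has no effect on the deadline.
None of the other events listed affects the running of the period under the stated rules.
Ekwueme filed on 2 July 2012, after the 28 April 2012 deadline, so the action is time-barred.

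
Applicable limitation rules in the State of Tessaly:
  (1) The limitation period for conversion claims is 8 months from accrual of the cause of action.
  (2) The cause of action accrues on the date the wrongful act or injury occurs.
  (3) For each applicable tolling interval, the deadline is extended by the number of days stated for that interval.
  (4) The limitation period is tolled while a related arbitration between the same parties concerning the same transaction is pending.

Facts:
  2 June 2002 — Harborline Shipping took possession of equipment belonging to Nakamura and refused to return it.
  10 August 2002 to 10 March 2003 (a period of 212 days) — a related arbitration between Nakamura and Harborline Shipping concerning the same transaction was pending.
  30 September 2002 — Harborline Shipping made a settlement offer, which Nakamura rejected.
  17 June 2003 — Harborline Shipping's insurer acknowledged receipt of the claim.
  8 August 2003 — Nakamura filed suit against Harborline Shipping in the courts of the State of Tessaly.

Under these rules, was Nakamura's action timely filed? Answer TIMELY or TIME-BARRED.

The cause of action accrued on 2 June 2002, the date of the act.
The untolled deadline — 8 months after 2 June 2002 — is 2 February 2003.
Because the pending related arbitration ran from 10 August 2002 to 10 March 2003, the deadline is extended by 212 days to 2 September 2003.
Nothing else in the chronology tolls or restarts the period.
The 8 August 2003 filing precedes the 2 September 2003 deadline; the claim is timely.

TIMELY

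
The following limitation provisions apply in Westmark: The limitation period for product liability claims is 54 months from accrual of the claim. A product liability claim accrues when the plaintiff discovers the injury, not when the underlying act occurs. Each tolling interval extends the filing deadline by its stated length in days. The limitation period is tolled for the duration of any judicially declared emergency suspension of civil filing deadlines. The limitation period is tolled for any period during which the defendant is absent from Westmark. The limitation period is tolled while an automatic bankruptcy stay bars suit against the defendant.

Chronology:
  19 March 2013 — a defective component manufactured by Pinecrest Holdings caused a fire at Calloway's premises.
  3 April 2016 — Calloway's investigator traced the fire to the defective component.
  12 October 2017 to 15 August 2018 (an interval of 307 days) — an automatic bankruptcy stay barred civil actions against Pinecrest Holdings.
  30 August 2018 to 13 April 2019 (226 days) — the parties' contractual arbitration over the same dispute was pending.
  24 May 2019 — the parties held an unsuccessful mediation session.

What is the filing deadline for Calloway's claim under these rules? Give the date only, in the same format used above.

Accrual is tied to discovery, so the period began on 3 April 2016 rather than on 19 March 2013 when the act occurred.
Adding the 54 months base period to 3 April 2016 gives a deadline of 3 October 2020, before any tolling.
The period was tolled for 307 days by the automatic bankruptcy stay (12 October 2017 to 15 August 2018), pushing the deadline to 6 August 2021.
The pending related arbitration from 30 August 2018 to 13 April 2019 does not toll the period, because no stated rule makes a pending arbitration a tolling event.
The other events in the timeline have no effect on the limitation period under the stated rules.

6 August 2021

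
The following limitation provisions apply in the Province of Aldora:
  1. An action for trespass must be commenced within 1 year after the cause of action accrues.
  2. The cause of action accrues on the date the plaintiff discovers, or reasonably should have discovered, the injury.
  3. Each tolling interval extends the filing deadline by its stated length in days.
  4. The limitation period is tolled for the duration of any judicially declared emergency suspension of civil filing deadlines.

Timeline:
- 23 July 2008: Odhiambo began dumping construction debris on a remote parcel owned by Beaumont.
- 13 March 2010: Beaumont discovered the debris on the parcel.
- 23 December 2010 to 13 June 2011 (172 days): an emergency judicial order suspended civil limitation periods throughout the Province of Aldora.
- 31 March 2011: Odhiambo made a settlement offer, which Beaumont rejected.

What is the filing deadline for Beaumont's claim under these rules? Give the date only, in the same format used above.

1 September 2011

Under the discovery rule, the claim accrued on 13 March 2010, when Beaumont discovered the injury — not on the 23 July 2008 date of the underlying act.
1 year from 13 March 2010 is 13 March 2011.
The emergency suspension of filing deadlines from 23 December 2010 to 13 June 2011 tolled the period for 172 days, extending the deadline to 1 September 2011.
The other events in the timeline have no effect on the limitation period under the stated rules.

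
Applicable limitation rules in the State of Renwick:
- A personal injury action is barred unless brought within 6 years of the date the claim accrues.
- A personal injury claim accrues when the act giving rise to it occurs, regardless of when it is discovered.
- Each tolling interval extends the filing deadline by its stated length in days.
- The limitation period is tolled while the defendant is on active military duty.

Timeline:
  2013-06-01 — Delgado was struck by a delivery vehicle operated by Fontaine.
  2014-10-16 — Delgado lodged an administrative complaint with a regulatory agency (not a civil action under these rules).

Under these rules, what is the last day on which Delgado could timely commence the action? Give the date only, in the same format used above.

The claim accrued on 2013-06-01, the date of the act.
6 years from 2013-06-01 is 2019-06-01.
Nothing else in the chronology tolls or restarts the period.

2019-06-01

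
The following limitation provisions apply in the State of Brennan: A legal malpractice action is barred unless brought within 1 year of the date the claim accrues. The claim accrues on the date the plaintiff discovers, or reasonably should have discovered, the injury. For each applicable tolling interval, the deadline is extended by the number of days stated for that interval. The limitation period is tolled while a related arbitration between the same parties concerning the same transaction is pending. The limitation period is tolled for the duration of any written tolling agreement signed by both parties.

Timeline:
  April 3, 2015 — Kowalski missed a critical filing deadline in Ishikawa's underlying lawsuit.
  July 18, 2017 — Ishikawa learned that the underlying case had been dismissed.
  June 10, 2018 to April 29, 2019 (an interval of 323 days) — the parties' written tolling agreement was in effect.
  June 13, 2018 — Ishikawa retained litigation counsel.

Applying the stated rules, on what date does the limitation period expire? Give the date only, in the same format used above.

June 6, 2019

The claim did not accrue until Ishikawa discovered the injury on July 18, 2017; the April 3, 2015 act date does not start the clock under the stated rule.
1 year from July 18, 2017 is July 18, 2018.
Because the written tolling agreement ran from June 10, 2018 to April 29, 2019, the deadline is extended by 323 days to June 6, 2019.
None of the other events listed affects the running of the period under the stated rules.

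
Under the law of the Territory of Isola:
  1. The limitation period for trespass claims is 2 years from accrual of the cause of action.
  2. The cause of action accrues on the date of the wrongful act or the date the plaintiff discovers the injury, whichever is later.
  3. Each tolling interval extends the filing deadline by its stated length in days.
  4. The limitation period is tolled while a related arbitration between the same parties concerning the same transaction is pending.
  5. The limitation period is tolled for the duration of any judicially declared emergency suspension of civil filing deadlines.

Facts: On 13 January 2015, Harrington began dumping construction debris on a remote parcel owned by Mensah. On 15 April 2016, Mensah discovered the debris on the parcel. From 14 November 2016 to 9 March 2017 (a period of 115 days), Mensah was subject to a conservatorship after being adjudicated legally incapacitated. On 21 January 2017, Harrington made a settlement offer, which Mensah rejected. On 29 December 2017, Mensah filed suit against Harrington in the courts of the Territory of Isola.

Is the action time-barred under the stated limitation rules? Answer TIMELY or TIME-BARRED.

TIMELY

Taking the later of the act (13 January 2015) and discovery (15 April 2016), the claim accrued on 15 April 2016.
The untolled deadline — 2 years after 15 April 2016 — is 15 April 2018.
The plaintiff's legal incapacity from 14 November 2016 to 9 March 2017 does not toll the period, because no stated rule makes the plaintiff's incapacity a tolling event.
Nothing else in the chronology tolls or restarts the period.
The 29 December 2017 filing precedes the 15 April 2018 deadline; the claim is timely.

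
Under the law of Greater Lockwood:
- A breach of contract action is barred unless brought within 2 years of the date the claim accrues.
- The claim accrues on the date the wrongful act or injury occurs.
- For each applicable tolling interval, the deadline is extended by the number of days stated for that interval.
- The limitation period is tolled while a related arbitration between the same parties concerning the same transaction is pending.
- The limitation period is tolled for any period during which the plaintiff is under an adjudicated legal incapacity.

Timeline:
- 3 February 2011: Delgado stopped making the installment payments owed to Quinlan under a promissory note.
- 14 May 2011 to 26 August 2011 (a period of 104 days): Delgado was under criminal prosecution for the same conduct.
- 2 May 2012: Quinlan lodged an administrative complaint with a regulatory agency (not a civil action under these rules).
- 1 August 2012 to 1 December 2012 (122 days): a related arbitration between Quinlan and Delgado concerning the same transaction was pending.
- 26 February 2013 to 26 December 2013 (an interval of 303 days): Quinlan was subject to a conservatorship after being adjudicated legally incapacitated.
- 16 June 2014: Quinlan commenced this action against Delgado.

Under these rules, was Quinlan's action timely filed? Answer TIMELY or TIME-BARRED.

TIME-BARRED

The claim accrued on 3 February 2011, when the wrongful act occurred.
The untolled deadline — 2 years after 3 February 2011 — is 3 February 2013.
Because the pending related arbitration ran from 1 August 2012 to 1 December 2012, the deadline is extended by 122 days to 5 June 2013.
The plaintiff's legal incapacity from 26 February 2013 to 26 December 2013 tolled the period for 303 days, extending the deadline to 4 April 2014.
No stated provision tolls the period for a criminal prosecution, so the interval from 14 May 2011 to 26 August 2011 has no effect on the deadline.
None of the other events listed affects the running of the period under the stated rules.
Filing on 16 June 2014 missed the 4 April 2014 deadline — the action is time-barred.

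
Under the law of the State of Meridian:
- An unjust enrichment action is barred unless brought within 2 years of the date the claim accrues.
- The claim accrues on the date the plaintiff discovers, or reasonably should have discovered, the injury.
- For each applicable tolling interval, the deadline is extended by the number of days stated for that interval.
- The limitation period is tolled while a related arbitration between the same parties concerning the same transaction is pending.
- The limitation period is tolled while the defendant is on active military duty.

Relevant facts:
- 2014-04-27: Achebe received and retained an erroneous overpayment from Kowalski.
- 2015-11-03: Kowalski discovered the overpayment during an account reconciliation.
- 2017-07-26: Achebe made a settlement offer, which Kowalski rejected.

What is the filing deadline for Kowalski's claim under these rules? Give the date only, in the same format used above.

Accrual is tied to discovery, so the period began on 2015-11-03 rather than on 2014-04-27 when the act occurred.
The untolled deadline — 2 years after 2015-11-03 — is 2017-11-03.
None of the other events listed affects the running of the period under the stated rules.

2017-11-03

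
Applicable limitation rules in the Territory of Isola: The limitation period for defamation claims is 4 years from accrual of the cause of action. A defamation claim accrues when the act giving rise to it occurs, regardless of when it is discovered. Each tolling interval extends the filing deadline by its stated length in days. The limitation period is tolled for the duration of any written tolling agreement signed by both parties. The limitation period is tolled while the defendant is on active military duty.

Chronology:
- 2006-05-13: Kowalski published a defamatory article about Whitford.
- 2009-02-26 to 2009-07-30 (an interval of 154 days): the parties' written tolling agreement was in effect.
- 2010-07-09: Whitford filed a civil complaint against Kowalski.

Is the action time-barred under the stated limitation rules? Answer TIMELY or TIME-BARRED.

The limitation period began to run on 2006-05-13.
The untolled deadline — 4 years after 2006-05-13 — is 2010-05-13.
The written tolling agreement from 2009-02-26 to 2009-07-30 tolled the period for 154 days, extending the deadline to 2010-10-14.
The 2010-07-09 filing precedes the 2010-10-14 deadline; the claim is timely.

TIMELY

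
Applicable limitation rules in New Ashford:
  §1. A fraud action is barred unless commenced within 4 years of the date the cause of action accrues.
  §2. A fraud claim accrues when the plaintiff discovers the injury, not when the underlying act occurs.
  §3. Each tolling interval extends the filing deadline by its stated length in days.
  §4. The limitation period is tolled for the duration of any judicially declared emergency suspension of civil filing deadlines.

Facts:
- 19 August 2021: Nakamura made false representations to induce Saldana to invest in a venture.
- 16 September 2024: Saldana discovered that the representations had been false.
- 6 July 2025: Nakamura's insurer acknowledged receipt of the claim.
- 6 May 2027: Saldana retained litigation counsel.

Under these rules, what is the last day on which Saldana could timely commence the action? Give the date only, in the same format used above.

Under the discovery rule, the claim accrued on 16 September 2024, when Saldana discovered the injury — not on the 19 August 2021 date of the underlying act.
Adding the 4 years base period to 16 September 2024 gives a deadline of 16 September 2028, before any tolling.
Nothing else in the chronology tolls or restarts the period.

16 September 2028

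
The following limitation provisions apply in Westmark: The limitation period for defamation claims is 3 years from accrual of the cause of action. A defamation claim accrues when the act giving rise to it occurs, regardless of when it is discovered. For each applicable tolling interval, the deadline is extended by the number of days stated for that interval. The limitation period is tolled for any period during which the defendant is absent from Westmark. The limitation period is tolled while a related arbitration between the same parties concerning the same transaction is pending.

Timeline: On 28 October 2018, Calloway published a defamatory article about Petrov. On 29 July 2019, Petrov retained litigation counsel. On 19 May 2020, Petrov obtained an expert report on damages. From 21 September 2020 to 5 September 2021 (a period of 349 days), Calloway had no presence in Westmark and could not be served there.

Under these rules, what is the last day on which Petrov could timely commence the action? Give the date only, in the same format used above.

The cause of action accrued on 28 October 2018, the date of the act.
3 years from 28 October 2018 is 28 October 2021.
Because the defendant's absence from the jurisdiction ran from 21 September 2020 to 5 September 2021, the deadline is extended by 349 days to 12 October 2022.
None of the other events listed affects the running of the period under the stated rules.

12 October 2022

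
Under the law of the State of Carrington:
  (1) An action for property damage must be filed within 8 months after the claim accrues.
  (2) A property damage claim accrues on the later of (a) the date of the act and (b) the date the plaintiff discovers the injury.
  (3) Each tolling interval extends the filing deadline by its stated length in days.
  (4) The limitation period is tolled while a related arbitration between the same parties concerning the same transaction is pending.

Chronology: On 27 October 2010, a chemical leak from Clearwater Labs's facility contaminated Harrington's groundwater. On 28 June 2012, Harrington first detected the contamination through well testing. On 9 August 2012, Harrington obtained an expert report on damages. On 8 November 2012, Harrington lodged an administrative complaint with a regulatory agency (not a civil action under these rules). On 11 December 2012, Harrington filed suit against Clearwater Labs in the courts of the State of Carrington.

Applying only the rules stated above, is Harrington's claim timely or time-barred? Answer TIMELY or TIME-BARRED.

The claim accrued on 28 June 2012 — the later of the 27 October 2010 act and the 28 June 2012 discovery.
8 months from 28 June 2012 is 28 February 2013.
Nothing else in the chronology tolls or restarts the period.
The 11 December 2012 filing precedes the 28 February 2013 deadline; the claim is timely.

TIMELY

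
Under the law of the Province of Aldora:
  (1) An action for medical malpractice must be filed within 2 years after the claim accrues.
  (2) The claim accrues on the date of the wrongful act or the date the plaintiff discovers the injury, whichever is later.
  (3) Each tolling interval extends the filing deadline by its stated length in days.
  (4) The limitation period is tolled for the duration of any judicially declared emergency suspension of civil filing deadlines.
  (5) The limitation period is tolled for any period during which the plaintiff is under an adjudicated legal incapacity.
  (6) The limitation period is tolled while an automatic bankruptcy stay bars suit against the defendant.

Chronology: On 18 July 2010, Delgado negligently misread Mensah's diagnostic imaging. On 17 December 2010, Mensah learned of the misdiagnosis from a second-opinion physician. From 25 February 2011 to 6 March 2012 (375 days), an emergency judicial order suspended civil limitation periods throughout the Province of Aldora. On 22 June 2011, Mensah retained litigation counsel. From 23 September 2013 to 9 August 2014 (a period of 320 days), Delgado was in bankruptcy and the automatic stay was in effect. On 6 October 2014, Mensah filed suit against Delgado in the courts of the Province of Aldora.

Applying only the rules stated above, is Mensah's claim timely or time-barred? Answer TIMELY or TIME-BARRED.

The claim accrued on 17 December 2010 — the later of the 18 July 2010 act and the 17 December 2010 discovery.
The untolled deadline — 2 years after 17 December 2010 — is 17 December 2012.
The period was tolled for 375 days by the emergency suspension of filing deadlines (25 February 2011 to 6 March 2012), pushing the deadline to 27 December 2013.
Because the automatic bankruptcy stay ran from 23 September 2013 to 9 August 2014, the deadline is extended by 320 days to 12 November 2014.
The other events in the timeline have no effect on the limitation period under the stated rules.
Filing on 6 October 2014 beat the 12 November 2014 deadline — the action is timely.

TIMELY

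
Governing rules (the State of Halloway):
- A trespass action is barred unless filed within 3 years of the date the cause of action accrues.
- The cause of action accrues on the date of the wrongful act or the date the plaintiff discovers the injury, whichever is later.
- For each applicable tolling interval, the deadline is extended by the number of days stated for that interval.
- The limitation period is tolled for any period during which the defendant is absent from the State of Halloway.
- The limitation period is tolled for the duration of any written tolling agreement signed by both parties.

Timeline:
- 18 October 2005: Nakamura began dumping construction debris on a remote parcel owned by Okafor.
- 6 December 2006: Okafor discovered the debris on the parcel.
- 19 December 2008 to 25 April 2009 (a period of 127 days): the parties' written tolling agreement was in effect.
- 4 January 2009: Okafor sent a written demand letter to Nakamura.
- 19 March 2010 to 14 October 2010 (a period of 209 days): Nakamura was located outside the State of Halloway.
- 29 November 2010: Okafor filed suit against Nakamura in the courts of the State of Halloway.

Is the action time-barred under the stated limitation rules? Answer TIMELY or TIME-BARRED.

Taking the later of the act (18 October 2005) and discovery (6 December 2006), the claim accrued on 6 December 2006.
3 years from 6 December 2006 is 6 December 2009.
The written tolling agreement from 19 December 2008 to 25 April 2009 tolled the period for 127 days, extending the deadline to 12 April 2010.
Because the defendant's absence from the jurisdiction ran from 19 March 2010 to 14 October 2010, the deadline is extended by 209 days to 7 November 2010.
Nothing else in the chronology tolls or restarts the period.
Filing on 29 November 2010 missed the 7 November 2010 deadline — the action is time-barred.

TIME-BARRED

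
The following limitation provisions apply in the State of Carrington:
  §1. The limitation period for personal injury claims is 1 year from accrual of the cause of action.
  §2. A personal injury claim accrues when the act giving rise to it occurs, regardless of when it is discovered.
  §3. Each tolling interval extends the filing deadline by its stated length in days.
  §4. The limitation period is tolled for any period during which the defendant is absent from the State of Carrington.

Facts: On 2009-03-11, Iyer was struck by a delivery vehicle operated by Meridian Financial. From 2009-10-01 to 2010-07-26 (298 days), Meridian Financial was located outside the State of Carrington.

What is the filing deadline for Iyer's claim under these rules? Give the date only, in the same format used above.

The claim accrued on 2009-03-11, when the wrongful act occurred.
Adding the 1 year base period to 2009-03-11 gives a deadline of 2010-03-11, before any tolling.
The defendant's absence from the jurisdiction from 2009-10-01 to 2010-07-26 tolled the period for 298 days, extending the deadline to 2011-01-03.

2011-01-03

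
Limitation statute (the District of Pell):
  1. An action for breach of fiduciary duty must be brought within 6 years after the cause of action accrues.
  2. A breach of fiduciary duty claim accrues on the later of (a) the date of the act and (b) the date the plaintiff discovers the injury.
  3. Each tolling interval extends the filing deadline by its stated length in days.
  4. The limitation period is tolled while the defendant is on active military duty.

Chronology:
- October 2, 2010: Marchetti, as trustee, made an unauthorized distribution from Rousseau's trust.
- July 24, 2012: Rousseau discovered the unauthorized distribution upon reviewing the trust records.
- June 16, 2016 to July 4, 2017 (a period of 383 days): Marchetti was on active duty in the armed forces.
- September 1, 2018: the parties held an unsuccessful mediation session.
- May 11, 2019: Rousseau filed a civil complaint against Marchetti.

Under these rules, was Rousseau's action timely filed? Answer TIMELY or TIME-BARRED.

TIMELY

Taking the later of the act (October 2, 2010) and discovery (July 24, 2012), the claim accrued on July 24, 2012.
Adding the 6 years base period to July 24, 2012 gives a deadline of July 24, 2018, before any tolling.
The period was tolled for 383 days by the defendant's active military service (June 16, 2016 to July 4, 2017), pushing the deadline to August 11, 2019.
Nothing else in the chronology tolls or restarts the period.
The May 11, 2019 filing precedes the August 11, 2019 deadline; the claim is timely.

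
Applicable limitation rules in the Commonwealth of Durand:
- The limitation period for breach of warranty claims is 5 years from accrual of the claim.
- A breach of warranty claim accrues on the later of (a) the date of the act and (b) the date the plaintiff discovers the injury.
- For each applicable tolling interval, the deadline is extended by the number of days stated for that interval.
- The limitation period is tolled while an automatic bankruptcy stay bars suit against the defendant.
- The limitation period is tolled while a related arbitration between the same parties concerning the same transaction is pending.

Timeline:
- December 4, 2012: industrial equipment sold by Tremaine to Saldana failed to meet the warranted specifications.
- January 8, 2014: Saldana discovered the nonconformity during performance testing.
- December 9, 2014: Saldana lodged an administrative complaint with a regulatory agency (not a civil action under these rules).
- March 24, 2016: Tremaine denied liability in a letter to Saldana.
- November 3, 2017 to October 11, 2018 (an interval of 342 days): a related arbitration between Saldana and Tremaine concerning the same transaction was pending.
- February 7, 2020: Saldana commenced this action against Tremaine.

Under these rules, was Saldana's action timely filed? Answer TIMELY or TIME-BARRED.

Because discovery on January 8, 2014 post-dates the December 4, 2012 act, accrual under the later-of rule falls on January 8, 2014.
The untolled deadline — 5 years after January 8, 2014 — is January 8, 2019.
Because the pending related arbitration ran from November 3, 2017 to October 11, 2018, the deadline is extended by 342 days to December 16, 2019.
Nothing else in the chronology tolls or restarts the period.
The February 7, 2020 filing falls after the December 16, 2019 deadline; the claim is time-barred.

TIME-BARRED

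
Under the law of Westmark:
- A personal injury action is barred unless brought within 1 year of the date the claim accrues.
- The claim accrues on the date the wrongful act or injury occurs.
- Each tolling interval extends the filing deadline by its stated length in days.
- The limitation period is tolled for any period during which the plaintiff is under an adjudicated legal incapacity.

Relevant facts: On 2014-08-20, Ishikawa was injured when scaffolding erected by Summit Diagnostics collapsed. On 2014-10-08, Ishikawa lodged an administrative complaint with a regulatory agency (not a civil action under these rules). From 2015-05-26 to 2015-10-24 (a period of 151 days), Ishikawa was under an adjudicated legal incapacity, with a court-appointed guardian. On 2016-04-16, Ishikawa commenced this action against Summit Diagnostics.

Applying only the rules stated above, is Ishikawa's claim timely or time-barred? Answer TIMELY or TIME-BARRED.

TIME-BARRED

The limitation period began to run on 2014-08-20.
The untolled deadline — 1 year after 2014-08-20 — is 2015-08-20.
The period was tolled for 151 days by the plaintiff's legal incapacity (2015-05-26 to 2015-10-24), pushing the deadline to 2016-01-18.
None of the other events listed affects the running of the period under the stated rules.
Filing on 2016-04-16 missed the 2016-01-18 deadline — the action is time-barred.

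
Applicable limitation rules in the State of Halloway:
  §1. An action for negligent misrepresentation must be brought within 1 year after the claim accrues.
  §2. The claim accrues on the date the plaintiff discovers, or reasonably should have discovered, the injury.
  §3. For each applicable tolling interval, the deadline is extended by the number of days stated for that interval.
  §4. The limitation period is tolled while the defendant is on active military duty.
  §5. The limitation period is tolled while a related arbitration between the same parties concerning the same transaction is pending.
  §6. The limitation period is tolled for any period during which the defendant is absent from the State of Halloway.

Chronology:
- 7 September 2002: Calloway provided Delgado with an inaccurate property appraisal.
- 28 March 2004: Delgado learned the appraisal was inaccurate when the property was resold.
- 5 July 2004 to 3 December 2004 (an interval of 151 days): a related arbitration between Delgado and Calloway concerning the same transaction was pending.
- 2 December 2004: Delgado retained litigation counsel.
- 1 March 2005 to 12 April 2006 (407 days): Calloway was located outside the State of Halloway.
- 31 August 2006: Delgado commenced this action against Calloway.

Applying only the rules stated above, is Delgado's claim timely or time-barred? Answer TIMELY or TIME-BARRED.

TIMELY

Under the discovery rule, the claim accrued on 28 March 2004, when Delgado discovered the injury — not on the 7 September 2002 date of the underlying act.
Adding the 1 year base period to 28 March 2004 gives a deadline of 28 March 2005, before any tolling.
Because the pending related arbitration ran from 5 July 2004 to 3 December 2004, the deadline is extended by 151 days to 26 August 2005.
The defendant's absence from the jurisdiction from 1 March 2005 to 12 April 2006 tolled the period for 407 days, extending the deadline to 7 October 2006.
The other events in the timeline have no effect on the limitation period under the stated rules.
Filing on 31 August 2006 beat the 7 October 2006 deadline — the action is timely.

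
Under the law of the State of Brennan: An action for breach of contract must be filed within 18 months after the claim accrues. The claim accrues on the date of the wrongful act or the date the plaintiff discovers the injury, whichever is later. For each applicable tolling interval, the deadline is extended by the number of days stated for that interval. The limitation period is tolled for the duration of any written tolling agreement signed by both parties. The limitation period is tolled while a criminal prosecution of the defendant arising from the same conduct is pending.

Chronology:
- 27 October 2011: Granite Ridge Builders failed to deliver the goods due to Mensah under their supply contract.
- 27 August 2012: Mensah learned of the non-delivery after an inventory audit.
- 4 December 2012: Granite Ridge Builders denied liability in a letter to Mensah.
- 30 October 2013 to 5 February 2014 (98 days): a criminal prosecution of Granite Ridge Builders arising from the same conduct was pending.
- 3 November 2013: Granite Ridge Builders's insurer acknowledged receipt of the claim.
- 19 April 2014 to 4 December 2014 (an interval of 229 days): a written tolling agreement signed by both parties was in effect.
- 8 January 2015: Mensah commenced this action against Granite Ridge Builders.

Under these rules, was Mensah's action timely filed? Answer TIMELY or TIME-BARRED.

TIMELY

Because discovery on 27 August 2012 post-dates the 27 October 2011 act, accrual under the later-of rule falls on 27 August 2012.
The untolled deadline — 18 months after 27 August 2012 — is 27 February 2014.
The pending criminal prosecution from 30 October 2013 to 5 February 2014 tolled the period for 98 days, extending the deadline to 5 June 2014.
The period was tolled for 229 days by the written tolling agreement (19 April 2014 to 4 December 2014), pushing the deadline to 20 January 2015.
The other events in the timeline have no effect on the limitation period under the stated rules.
The 8 January 2015 filing precedes the 20 January 2015 deadline; the claim is timely.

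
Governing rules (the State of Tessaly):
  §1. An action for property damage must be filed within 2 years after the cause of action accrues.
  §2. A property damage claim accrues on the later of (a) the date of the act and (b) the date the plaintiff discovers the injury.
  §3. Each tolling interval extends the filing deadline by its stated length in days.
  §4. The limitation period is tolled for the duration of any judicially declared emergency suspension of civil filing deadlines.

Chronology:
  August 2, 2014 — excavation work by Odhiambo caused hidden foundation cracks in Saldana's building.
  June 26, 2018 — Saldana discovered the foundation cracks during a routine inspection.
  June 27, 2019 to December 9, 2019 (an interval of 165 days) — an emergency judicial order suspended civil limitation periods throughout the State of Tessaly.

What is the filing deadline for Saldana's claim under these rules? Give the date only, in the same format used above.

December 8, 2020

Taking the later of the act (August 2, 2014) and discovery (June 26, 2018), the claim accrued on June 26, 2018.
2 years from June 26, 2018 is June 26, 2020.
Because the emergency suspension of filing deadlines ran from June 27, 2019 to December 9, 2019, the deadline is extended by 165 days to December 8, 2020.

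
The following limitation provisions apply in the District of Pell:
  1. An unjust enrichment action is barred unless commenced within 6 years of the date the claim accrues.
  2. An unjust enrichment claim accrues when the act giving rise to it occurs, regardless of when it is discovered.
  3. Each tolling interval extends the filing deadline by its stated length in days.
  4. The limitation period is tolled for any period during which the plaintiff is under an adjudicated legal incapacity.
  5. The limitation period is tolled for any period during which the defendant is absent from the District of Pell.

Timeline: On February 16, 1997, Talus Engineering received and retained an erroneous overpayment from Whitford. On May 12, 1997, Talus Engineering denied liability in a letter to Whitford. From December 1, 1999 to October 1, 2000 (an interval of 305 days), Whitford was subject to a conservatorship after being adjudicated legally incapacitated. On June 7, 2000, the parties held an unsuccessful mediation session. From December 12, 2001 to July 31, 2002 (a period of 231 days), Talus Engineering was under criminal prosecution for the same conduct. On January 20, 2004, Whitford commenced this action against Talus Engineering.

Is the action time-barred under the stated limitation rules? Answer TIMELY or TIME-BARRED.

TIME-BARRED

The claim accrued on February 16, 1997, the date of the act.
6 years from February 16, 1997 is February 16, 2003.
Because the plaintiff's legal incapacity ran from December 1, 1999 to October 1, 2000, the deadline is extended by 305 days to December 18, 2003.
Although a criminal prosecution ran from December 12, 2001 to July 31, 2002, the stated rules do not make that a tolling event, so it is disregarded.
None of the other events listed affects the running of the period under the stated rules.
The January 20, 2004 filing falls after the December 18, 2003 deadline; the claim is time-barred.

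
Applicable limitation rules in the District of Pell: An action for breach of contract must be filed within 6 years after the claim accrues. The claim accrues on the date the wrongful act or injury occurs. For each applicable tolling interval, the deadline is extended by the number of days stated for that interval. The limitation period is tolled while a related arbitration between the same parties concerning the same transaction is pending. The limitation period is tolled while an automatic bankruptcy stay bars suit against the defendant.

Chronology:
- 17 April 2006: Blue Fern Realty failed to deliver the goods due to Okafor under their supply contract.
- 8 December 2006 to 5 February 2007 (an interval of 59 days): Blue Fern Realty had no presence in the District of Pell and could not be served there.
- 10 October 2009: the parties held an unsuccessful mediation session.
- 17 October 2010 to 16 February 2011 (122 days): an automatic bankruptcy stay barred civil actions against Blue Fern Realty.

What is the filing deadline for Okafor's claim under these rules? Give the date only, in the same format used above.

17 August 2012

The claim accrued on 17 April 2006, when the wrongful act occurred.
Adding the 6 years base period to 17 April 2006 gives a deadline of 17 April 2012, before any tolling.
Because the automatic bankruptcy stay ran from 17 October 2010 to 16 February 2011, the deadline is extended by 122 days to 17 August 2012.
No stated provision tolls the period for the defendant's absence, so the interval from 8 December 2006 to 5 February 2007 has no effect on the deadline.
None of the other events listed affects the running of the period under the stated rules.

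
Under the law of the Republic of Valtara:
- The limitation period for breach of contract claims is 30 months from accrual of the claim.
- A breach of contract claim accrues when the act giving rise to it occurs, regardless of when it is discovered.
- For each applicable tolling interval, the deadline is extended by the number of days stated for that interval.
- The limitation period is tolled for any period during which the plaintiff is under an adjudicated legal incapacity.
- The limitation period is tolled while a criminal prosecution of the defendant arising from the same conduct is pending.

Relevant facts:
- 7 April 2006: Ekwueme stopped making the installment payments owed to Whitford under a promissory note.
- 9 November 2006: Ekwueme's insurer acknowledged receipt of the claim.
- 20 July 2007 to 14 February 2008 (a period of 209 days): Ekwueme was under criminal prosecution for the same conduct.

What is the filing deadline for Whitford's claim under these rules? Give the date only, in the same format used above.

The claim accrued on 7 April 2006, the date of the act.
Adding the 30 months base period to 7 April 2006 gives a deadline of 7 October 2008, before any tolling.
Because the pending criminal prosecution ran from 20 July 2007 to 14 February 2008, the deadline is extended by 209 days to 4 May 2009.
The other events in the timeline have no effect on the limitation period under the stated rules.

4 May 2009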